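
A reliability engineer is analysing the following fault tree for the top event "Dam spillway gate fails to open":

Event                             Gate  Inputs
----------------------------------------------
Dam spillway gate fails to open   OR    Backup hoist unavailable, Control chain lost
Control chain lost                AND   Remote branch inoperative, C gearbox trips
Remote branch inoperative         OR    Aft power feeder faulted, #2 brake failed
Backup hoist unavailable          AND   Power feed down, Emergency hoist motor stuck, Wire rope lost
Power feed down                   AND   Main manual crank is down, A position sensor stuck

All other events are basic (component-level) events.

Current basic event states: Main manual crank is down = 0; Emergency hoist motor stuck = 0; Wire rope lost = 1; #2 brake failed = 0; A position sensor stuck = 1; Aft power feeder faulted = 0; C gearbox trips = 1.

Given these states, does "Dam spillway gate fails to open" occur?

No

Power feed down [AND]: Main manual crank is down=not, A position sensor stuck=occurs → not all inputs occur → does not occur.
Backup hoist unavailable [AND]: Power feed down=not, Emergency hoist motor stuck=not, Wire rope lost=occurs → not all inputs occur → does not occur.
Remote branch inoperative [OR]: Aft power feeder faulted=not, #2 brake failed=not → no input occurs → does not occur.
Control chain lost [AND]: Remote branch inoperative=not, C gearbox trips=occurs → not all inputs occur → does not occur.
Dam spillway gate fails to open [OR]: Backup hoist unavailable=not, Control chain lost=not → no input occurs → does not occur.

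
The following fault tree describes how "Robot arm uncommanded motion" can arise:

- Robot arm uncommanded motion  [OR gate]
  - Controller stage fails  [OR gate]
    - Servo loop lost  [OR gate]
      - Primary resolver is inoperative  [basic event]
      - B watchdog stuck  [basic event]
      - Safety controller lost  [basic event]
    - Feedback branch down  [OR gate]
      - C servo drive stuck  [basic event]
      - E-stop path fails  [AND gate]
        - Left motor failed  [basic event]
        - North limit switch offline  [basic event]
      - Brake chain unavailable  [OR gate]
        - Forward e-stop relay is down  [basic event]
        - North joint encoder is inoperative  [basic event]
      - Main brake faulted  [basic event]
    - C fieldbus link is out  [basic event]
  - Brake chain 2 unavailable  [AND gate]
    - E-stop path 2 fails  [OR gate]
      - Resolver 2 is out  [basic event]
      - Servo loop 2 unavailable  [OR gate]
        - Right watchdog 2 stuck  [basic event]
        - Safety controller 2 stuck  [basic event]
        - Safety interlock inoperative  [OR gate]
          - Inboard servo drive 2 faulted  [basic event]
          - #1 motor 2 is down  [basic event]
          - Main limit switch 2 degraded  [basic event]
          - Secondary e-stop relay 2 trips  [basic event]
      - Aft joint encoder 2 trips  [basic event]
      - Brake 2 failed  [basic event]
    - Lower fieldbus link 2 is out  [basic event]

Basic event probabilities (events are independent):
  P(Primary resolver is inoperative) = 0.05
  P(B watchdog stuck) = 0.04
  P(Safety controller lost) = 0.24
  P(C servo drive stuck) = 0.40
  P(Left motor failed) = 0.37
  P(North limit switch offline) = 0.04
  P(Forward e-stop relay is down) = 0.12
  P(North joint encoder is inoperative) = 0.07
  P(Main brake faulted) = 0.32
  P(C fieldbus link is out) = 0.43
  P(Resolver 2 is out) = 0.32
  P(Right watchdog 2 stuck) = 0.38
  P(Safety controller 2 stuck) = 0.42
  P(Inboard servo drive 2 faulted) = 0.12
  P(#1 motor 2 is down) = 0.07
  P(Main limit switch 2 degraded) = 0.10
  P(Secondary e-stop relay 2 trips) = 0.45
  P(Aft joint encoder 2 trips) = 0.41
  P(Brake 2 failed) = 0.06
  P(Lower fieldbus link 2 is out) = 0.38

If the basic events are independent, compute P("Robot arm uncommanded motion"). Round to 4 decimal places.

0.9167

P(Servo loop lost) [OR] = 1 − (1−0.05) × (1−0.04) × (1−0.24) = 0.306880
P(E-stop path fails) [AND] = 0.37 × 0.04 = 0.014800
P(Brake chain unavailable) [OR] = 1 − (1−0.12) × (1−0.07) = 0.181600
P(Feedback branch down) [OR] = 1 − (1−0.40) × (1−0.014800) × (1−0.181600) × (1−0.32) = 0.671035
P(Controller stage fails) [OR] = 1 − (1−0.306880) × (1−0.671035) × (1−0.43) = 0.870033
P(Safety interlock inoperative) [OR] = 1 − (1−0.12) × (1−0.07) × (1−0.10) × (1−0.45) = 0.594892
P(Servo loop 2 unavailable) [OR] = 1 − (1−0.38) × (1−0.42) × (1−0.594892) = 0.854323
P(E-stop path 2 fails) [OR] = 1 − (1−0.32) × (1−0.854323) × (1−0.41) × (1−0.06) = 0.945061
P(Brake chain 2 unavailable) [AND] = 0.945061 × 0.38 = 0.359123
P(Robot arm uncommanded motion) [OR] = 1 − (1−0.870033) × (1−0.359123) = 0.916707
Rounded to 4 decimal places: P(Robot arm uncommanded motion) ≈ 0.9167.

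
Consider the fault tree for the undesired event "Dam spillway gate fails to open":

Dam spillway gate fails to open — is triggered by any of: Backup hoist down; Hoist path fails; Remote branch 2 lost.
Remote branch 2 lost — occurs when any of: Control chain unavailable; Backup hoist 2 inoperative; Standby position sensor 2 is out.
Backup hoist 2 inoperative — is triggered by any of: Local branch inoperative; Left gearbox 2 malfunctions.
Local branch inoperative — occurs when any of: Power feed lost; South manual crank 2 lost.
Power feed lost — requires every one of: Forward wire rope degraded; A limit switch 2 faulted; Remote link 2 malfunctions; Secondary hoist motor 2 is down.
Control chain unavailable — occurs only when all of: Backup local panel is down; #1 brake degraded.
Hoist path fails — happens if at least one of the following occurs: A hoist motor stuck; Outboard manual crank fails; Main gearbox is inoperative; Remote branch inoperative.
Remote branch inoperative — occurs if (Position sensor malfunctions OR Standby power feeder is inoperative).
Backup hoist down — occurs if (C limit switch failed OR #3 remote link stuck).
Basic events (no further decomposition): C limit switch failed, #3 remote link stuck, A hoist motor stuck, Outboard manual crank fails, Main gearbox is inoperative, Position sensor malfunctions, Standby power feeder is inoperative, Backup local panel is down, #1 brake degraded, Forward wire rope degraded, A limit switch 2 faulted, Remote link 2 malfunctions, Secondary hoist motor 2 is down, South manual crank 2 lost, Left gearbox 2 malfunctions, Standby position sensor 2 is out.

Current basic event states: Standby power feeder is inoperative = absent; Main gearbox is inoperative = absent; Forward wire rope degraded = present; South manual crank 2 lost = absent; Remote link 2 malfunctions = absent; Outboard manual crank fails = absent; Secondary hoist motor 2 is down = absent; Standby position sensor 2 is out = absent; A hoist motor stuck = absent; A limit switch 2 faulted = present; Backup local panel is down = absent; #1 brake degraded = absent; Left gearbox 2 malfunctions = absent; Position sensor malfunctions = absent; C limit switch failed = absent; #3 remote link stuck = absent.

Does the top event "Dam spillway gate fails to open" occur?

Backup hoist down [OR]: C limit switch failed=not, #3 remote link stuck=not → no input occurs → does not occur.
Remote branch inoperative [OR]: Position sensor malfunctions=not, Standby power feeder is inoperative=not → no input occurs → does not occur.
Hoist path fails [OR]: A hoist motor stuck=not, Outboard manual crank fails=not, Main gearbox is inoperative=not, Remote branch inoperative=not → no input occurs → does not occur.
Control chain unavailable [AND]: Backup local panel is down=not, #1 brake degraded=not → not all inputs occur → does not occur.
Power feed lost [AND]: Forward wire rope degraded=occurs, A limit switch 2 faulted=occurs, Remote link 2 malfunctions=not, Secondary hoist motor 2 is down=not → not all inputs occur → does not occur.
Local branch inoperative [OR]: Power feed lost=not, South manual crank 2 lost=not → no input occurs → does not occur.
Backup hoist 2 inoperative [OR]: Local branch inoperative=not, Left gearbox 2 malfunctions=not → no input occurs → does not occur.
Remote branch 2 lost [OR]: Control chain unavailable=not, Backup hoist 2 inoperative=not, Standby position sensor 2 is out=not → no input occurs → does not occur.
Dam spillway gate fails to open [OR]: Backup hoist down=not, Hoist path fails=not, Remote branch 2 lost=not → no input occurs → does not occur.

No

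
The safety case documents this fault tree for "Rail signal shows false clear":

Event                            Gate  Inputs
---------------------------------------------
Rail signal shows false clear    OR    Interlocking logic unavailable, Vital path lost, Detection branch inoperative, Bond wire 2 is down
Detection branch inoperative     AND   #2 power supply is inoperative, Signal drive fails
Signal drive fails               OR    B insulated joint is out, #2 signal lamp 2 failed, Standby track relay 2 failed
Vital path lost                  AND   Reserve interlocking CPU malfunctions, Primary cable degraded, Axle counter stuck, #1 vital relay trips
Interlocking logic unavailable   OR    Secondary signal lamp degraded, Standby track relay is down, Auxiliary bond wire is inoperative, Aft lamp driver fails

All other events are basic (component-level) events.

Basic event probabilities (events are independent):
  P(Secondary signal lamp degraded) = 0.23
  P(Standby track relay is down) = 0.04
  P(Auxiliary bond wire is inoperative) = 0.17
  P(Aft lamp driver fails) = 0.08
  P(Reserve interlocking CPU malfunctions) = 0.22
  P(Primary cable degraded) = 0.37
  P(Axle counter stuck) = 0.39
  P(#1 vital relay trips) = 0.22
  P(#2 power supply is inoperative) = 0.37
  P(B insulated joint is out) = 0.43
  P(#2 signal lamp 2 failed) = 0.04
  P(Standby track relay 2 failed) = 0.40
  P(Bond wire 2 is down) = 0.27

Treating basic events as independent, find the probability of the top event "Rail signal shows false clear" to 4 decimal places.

0.6925

P(Interlocking logic unavailable) [OR] = 1 − (1−0.23) × (1−0.04) × (1−0.17) × (1−0.08) = 0.435547
P(Vital path lost) [AND] = 0.22 × 0.37 × 0.39 × 0.22 = 0.006984
P(Signal drive fails) [OR] = 1 − (1−0.43) × (1−0.04) × (1−0.40) = 0.671680
P(Detection branch inoperative) [AND] = 0.37 × 0.671680 = 0.248522
P(Rail signal shows false clear) [OR] = 1 − (1−0.435547) × (1−0.006984) × (1−0.248522) × (1−0.27) = 0.692516
Rounded to 4 decimal places: P(Rail signal shows false clear) ≈ 0.6925.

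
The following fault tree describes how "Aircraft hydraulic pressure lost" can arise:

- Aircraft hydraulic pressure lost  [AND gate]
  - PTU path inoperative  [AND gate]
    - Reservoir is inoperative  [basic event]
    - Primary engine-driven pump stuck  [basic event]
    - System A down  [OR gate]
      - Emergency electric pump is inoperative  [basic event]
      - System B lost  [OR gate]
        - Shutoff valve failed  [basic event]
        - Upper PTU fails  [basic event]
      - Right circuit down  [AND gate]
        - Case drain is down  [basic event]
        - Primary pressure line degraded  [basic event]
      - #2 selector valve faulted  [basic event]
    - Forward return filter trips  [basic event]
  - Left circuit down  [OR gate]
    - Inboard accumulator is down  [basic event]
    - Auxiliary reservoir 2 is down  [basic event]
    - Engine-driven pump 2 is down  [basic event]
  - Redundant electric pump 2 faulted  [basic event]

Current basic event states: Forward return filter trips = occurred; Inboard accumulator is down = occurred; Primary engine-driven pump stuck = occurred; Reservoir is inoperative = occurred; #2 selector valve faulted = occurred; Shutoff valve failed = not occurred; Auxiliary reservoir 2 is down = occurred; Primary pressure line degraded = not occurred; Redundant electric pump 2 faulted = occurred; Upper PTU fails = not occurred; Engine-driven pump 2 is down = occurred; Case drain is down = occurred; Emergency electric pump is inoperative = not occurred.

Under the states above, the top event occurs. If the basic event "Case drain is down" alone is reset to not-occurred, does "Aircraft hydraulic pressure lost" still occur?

Yes

Counterfactual: set "Case drain is down" to not occurred.
System B lost [OR]: Shutoff valve failed=not, Upper PTU fails=not → no input occurs → does not occur.
Right circuit down [AND]: Case drain is down=not, Primary pressure line degraded=not → not all inputs occur → does not occur.
System A down [OR]: Emergency electric pump is inoperative=not, System B lost=not, Right circuit down=not, #2 selector valve faulted=occurs → at least one input occurs → occurs.
PTU path inoperative [AND]: Reservoir is inoperative=occurs, Primary engine-driven pump stuck=occurs, System A down=occurs, Forward return filter trips=occurs → all inputs occur → occurs.
Left circuit down [OR]: Inboard accumulator is down=occurs, Auxiliary reservoir 2 is down=occurs, Engine-driven pump 2 is down=occurs → at least one input occurs → occurs.
Aircraft hydraulic pressure lost [AND]: PTU path inoperative=occurs, Left circuit down=occurs, Redundant electric pump 2 faulted=occurs → all inputs occur → occurs.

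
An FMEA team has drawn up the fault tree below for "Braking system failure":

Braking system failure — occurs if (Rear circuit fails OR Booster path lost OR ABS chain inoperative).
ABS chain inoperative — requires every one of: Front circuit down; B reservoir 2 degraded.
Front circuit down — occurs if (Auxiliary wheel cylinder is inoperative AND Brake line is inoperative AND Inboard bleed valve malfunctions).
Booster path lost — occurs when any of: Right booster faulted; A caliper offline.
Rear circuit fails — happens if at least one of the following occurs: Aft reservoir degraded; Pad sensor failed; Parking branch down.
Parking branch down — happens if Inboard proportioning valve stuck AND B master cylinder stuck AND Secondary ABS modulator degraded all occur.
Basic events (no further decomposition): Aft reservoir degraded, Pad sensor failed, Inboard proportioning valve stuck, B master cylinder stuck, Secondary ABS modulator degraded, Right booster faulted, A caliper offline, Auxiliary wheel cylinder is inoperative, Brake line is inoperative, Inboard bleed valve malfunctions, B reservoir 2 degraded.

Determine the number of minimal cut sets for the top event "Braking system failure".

Parking branch down [AND]: one cut set from each child combined → 1 × 1 × 1 = 1 cut set(s).
Rear circuit fails [OR]: union of children's cut sets → 3 cut set(s).
Booster path lost [OR]: union of children's cut sets → 2 cut set(s).
Front circuit down [AND]: one cut set from each child combined → 1 × 1 × 1 = 1 cut set(s).
ABS chain inoperative [AND]: one cut set from each child combined → 1 × 1 = 1 cut set(s).
Braking system failure [OR]: union of children's cut sets → 6 cut set(s).
Minimal cut sets: {Aft reservoir degraded}; {Pad sensor failed}; {B master cylinder stuck, Inboard proportioning valve stuck, Secondary ABS modulator degraded}; {Right booster faulted}; {A caliper offline}; {Auxiliary wheel cylinder is inoperative, B reservoir 2 degraded, Brake line is inoperative, Inboard bleed valve malfunctions}.

6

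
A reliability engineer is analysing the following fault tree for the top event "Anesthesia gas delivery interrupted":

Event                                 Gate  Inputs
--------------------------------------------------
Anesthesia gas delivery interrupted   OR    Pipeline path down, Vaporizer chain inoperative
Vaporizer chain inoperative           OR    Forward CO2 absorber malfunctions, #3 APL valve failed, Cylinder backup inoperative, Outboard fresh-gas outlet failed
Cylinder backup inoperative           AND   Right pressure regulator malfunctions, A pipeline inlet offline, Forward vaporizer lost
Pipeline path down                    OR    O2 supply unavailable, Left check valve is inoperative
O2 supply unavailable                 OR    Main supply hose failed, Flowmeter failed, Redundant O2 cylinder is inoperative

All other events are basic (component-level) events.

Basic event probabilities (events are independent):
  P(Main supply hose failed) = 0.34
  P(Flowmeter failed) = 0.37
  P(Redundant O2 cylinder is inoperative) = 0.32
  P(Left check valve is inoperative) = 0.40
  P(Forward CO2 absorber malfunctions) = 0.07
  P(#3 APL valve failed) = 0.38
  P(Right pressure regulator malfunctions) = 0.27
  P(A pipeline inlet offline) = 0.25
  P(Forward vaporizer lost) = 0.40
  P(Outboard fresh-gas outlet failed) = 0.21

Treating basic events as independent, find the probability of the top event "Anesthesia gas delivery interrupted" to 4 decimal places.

P(O2 supply unavailable) [OR] = 1 − (1−0.34) × (1−0.37) × (1−0.32) = 0.717256
P(Pipeline path down) [OR] = 1 − (1−0.717256) × (1−0.40) = 0.830354
P(Cylinder backup inoperative) [AND] = 0.27 × 0.25 × 0.40 = 0.027000
P(Vaporizer chain inoperative) [OR] = 1 − (1−0.07) × (1−0.38) × (1−0.027000) × (1−0.21) = 0.556785
P(Anesthesia gas delivery interrupted) [OR] = 1 − (1−0.830354) × (1−0.556785) = 0.924810
Rounded to 4 decimal places: P(Anesthesia gas delivery interrupted) ≈ 0.9248.

0.9248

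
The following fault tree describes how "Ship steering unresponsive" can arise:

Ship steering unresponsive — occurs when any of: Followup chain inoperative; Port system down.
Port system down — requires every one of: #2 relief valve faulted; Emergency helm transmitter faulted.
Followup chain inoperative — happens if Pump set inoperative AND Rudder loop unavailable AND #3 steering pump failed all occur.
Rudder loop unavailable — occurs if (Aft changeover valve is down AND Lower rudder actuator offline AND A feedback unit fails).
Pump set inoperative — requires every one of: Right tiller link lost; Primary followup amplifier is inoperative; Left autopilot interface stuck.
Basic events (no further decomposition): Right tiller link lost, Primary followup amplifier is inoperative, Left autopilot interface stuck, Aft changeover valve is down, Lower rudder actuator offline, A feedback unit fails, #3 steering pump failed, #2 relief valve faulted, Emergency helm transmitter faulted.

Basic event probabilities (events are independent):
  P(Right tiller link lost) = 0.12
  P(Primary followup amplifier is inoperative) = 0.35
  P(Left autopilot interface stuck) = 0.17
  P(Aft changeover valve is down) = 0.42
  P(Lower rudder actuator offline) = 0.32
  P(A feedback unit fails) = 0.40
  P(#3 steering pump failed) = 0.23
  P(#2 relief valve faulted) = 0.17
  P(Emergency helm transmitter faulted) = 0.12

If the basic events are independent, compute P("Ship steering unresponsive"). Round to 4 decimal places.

P(Pump set inoperative) [AND] = 0.12 × 0.35 × 0.17 = 0.007140
P(Rudder loop unavailable) [AND] = 0.42 × 0.32 × 0.40 = 0.053760
P(Followup chain inoperative) [AND] = 0.007140 × 0.053760 × 0.23 = 0.000088
P(Port system down) [AND] = 0.17 × 0.12 = 0.020400
P(Ship steering unresponsive) [OR] = 1 − (1−0.000088) × (1−0.020400) = 0.020486
Rounded to 4 decimal places: P(Ship steering unresponsive) ≈ 0.0205.

0.0205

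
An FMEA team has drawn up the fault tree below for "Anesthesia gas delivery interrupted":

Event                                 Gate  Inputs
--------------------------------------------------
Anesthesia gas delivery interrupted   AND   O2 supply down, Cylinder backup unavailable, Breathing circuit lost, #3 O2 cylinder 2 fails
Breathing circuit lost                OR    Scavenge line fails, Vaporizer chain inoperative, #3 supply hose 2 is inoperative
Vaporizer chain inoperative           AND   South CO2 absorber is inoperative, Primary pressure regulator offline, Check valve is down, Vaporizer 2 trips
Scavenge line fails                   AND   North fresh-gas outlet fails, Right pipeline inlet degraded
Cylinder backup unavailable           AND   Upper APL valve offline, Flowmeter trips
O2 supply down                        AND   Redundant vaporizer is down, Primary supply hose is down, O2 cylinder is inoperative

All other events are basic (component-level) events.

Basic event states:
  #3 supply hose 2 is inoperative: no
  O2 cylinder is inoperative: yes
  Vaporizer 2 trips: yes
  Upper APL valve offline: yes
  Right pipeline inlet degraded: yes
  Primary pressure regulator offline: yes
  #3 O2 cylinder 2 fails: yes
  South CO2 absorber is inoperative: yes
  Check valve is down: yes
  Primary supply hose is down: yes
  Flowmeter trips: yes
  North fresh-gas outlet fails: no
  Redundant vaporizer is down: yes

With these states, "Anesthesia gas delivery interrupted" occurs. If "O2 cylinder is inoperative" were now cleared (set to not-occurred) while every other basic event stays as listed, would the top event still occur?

No

Counterfactual: set "O2 cylinder is inoperative" to not occurred.
O2 supply down [AND]: Redundant vaporizer is down=occurs, Primary supply hose is down=occurs, O2 cylinder is inoperative=not → not all inputs occur → does not occur.
Cylinder backup unavailable [AND]: Upper APL valve offline=occurs, Flowmeter trips=occurs → all inputs occur → occurs.
Scavenge line fails [AND]: North fresh-gas outlet fails=not, Right pipeline inlet degraded=occurs → not all inputs occur → does not occur.
Vaporizer chain inoperative [AND]: South CO2 absorber is inoperative=occurs, Primary pressure regulator offline=occurs, Check valve is down=occurs, Vaporizer 2 trips=occurs → all inputs occur → occurs.
Breathing circuit lost [OR]: Scavenge line fails=not, Vaporizer chain inoperative=occurs, #3 supply hose 2 is inoperative=not → at least one input occurs → occurs.
Anesthesia gas delivery interrupted [AND]: O2 supply down=not, Cylinder backup unavailable=occurs, Breathing circuit lost=occurs, #3 O2 cylinder 2 fails=occurs → not all inputs occur → does not occur.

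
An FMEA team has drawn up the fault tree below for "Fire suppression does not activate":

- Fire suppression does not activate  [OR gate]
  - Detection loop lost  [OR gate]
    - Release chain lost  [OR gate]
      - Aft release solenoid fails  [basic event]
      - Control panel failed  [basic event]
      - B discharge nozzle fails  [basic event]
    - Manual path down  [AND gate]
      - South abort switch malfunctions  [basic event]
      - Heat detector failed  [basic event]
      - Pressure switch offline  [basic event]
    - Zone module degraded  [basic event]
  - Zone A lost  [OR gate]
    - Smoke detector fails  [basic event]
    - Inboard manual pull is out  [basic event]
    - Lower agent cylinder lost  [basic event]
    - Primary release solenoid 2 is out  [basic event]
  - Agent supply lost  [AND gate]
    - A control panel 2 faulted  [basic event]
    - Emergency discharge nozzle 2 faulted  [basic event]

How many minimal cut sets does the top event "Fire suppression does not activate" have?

Release chain lost [OR]: union of children's cut sets → 3 cut set(s).
Manual path down [AND]: one cut set from each child combined → 1 × 1 × 1 = 1 cut set(s).
Detection loop lost [OR]: union of children's cut sets → 5 cut set(s).
Zone A lost [OR]: union of children's cut sets → 4 cut set(s).
Agent supply lost [AND]: one cut set from each child combined → 1 × 1 = 1 cut set(s).
Fire suppression does not activate [OR]: union of children's cut sets → 10 cut set(s).
Minimal cut sets: {Aft release solenoid fails}; {Control panel failed}; {B discharge nozzle fails}; {Heat detector failed, Pressure switch offline, South abort switch malfunctions}; {Zone module degraded}; {Smoke detector fails}; {Inboard manual pull is out}; {Lower agent cylinder lost}; {Primary release solenoid 2 is out}; {A control panel 2 faulted, Emergency discharge nozzle 2 faulted}.

10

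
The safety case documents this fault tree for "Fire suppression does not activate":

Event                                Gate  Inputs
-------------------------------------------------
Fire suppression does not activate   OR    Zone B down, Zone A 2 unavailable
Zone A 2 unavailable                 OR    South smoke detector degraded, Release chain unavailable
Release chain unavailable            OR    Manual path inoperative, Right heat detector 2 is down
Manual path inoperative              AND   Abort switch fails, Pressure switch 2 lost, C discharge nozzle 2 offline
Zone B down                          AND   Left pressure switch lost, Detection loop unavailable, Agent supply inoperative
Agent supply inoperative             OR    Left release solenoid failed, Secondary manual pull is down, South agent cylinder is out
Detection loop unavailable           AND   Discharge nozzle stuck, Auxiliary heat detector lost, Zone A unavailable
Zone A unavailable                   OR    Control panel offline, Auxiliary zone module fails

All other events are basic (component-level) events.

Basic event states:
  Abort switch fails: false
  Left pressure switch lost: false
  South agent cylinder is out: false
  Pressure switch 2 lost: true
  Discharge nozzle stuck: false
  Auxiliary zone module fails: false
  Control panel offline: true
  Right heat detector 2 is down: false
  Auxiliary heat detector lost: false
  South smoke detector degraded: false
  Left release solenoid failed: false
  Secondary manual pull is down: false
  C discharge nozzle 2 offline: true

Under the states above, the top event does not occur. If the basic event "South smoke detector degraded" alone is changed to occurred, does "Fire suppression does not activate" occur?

Yes

Counterfactual: set "South smoke detector degraded" to occurred.
Zone A unavailable [OR]: Control panel offline=occurs, Auxiliary zone module fails=not → at least one input occurs → occurs.
Detection loop unavailable [AND]: Discharge nozzle stuck=not, Auxiliary heat detector lost=not, Zone A unavailable=occurs → not all inputs occur → does not occur.
Agent supply inoperative [OR]: Left release solenoid failed=not, Secondary manual pull is down=not, South agent cylinder is out=not → no input occurs → does not occur.
Zone B down [AND]: Left pressure switch lost=not, Detection loop unavailable=not, Agent supply inoperative=not → not all inputs occur → does not occur.
Manual path inoperative [AND]: Abort switch fails=not, Pressure switch 2 lost=occurs, C discharge nozzle 2 offline=occurs → not all inputs occur → does not occur.
Release chain unavailable [OR]: Manual path inoperative=not, Right heat detector 2 is down=not → no input occurs → does not occur.
Zone A 2 unavailable [OR]: South smoke detector degraded=occurs, Release chain unavailable=not → at least one input occurs → occurs.
Fire suppression does not activate [OR]: Zone B down=not, Zone A 2 unavailable=occurs → at least one input occurs → occurs.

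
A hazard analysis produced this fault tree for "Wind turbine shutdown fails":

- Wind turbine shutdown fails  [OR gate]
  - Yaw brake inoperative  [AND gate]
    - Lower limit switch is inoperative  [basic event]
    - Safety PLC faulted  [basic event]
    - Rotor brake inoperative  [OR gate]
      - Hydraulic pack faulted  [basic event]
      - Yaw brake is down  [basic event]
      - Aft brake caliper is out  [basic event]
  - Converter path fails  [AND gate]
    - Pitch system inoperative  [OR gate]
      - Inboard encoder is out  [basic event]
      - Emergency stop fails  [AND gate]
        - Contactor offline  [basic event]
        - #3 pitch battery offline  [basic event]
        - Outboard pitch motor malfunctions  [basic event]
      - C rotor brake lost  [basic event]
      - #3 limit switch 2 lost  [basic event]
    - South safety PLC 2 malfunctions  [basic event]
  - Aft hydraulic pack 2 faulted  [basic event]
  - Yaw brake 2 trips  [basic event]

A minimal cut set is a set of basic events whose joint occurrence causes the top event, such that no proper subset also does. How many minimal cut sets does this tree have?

Rotor brake inoperative [OR]: union of children's cut sets → 3 cut set(s).
Yaw brake inoperative [AND]: one cut set from each child combined → 1 × 1 × 3 = 3 cut set(s).
Emergency stop fails [AND]: one cut set from each child combined → 1 × 1 × 1 = 1 cut set(s).
Pitch system inoperative [OR]: union of children's cut sets → 4 cut set(s).
Converter path fails [AND]: one cut set from each child combined → 4 × 1 = 4 cut set(s).
Wind turbine shutdown fails [OR]: union of children's cut sets → 9 cut set(s).
Minimal cut sets: {Hydraulic pack faulted, Lower limit switch is inoperative, Safety PLC faulted}; {Lower limit switch is inoperative, Safety PLC faulted, Yaw brake is down}; {Aft brake caliper is out, Lower limit switch is inoperative, Safety PLC faulted}; {Inboard encoder is out, South safety PLC 2 malfunctions}; {#3 pitch battery offline, Contactor offline, Outboard pitch motor malfunctions, South safety PLC 2 malfunctions}; {C rotor brake lost, South safety PLC 2 malfunctions}; {#3 limit switch 2 lost, South safety PLC 2 malfunctions}; {Aft hydraulic pack 2 faulted}; {Yaw brake 2 trips}.

9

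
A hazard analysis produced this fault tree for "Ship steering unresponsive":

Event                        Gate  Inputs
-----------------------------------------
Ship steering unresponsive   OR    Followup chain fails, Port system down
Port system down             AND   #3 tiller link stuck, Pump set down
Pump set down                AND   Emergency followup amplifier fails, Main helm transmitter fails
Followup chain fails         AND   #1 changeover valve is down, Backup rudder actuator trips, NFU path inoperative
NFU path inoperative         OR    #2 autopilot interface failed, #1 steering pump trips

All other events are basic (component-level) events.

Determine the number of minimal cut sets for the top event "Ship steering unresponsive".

NFU path inoperative [OR]: union of children's cut sets → 2 cut set(s).
Followup chain fails [AND]: one cut set from each child combined → 1 × 1 × 2 = 2 cut set(s).
Pump set down [AND]: one cut set from each child combined → 1 × 1 = 1 cut set(s).
Port system down [AND]: one cut set from each child combined → 1 × 1 = 1 cut set(s).
Ship steering unresponsive [OR]: union of children's cut sets → 3 cut set(s).
Minimal cut sets: {#1 changeover valve is down, #2 autopilot interface failed, Backup rudder actuator trips}; {#1 changeover valve is down, #1 steering pump trips, Backup rudder actuator trips}; {#3 tiller link stuck, Emergency followup amplifier fails, Main helm transmitter fails}.

3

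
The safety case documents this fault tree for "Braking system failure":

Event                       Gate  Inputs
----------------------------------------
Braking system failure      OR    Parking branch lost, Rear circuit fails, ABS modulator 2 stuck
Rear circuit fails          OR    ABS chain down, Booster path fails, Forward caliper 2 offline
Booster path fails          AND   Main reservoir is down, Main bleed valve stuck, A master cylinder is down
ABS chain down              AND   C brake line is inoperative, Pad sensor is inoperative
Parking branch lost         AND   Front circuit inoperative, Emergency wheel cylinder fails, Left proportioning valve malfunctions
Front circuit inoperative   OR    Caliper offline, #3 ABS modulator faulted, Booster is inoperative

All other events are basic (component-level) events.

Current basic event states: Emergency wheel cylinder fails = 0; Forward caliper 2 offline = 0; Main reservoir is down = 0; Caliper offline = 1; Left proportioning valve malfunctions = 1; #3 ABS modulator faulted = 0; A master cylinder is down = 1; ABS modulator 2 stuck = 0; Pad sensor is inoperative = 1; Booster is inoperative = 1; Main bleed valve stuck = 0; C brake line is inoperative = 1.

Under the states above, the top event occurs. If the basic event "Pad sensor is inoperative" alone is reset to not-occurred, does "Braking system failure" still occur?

Counterfactual: set "Pad sensor is inoperative" to not occurred.
Front circuit inoperative [OR]: Caliper offline=occurs, #3 ABS modulator faulted=not, Booster is inoperative=occurs → at least one input occurs → occurs.
Parking branch lost [AND]: Front circuit inoperative=occurs, Emergency wheel cylinder fails=not, Left proportioning valve malfunctions=occurs → not all inputs occur → does not occur.
ABS chain down [AND]: C brake line is inoperative=occurs, Pad sensor is inoperative=not → not all inputs occur → does not occur.
Booster path fails [AND]: Main reservoir is down=not, Main bleed valve stuck=not, A master cylinder is down=occurs → not all inputs occur → does not occur.
Rear circuit fails [OR]: ABS chain down=not, Booster path fails=not, Forward caliper 2 offline=not → no input occurs → does not occur.
Braking system failure [OR]: Parking branch lost=not, Rear circuit fails=not, ABS modulator 2 stuck=not → no input occurs → does not occur.

No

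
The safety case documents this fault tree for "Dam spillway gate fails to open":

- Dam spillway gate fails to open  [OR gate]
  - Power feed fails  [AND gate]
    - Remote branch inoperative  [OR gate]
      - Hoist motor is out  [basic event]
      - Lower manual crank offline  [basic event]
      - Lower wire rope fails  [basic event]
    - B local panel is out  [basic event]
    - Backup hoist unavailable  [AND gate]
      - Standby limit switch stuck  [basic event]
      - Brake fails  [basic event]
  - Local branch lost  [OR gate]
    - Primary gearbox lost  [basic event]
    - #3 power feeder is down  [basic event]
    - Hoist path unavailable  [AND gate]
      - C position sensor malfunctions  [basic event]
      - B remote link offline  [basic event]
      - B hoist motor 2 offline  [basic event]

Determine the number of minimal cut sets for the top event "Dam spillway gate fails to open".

Remote branch inoperative [OR]: union of children's cut sets → 3 cut set(s).
Backup hoist unavailable [AND]: one cut set from each child combined → 1 × 1 = 1 cut set(s).
Power feed fails [AND]: one cut set from each child combined → 3 × 1 × 1 = 3 cut set(s).
Hoist path unavailable [AND]: one cut set from each child combined → 1 × 1 × 1 = 1 cut set(s).
Local branch lost [OR]: union of children's cut sets → 3 cut set(s).
Dam spillway gate fails to open [OR]: union of children's cut sets → 6 cut set(s).
Minimal cut sets: {B local panel is out, Brake fails, Hoist motor is out, Standby limit switch stuck}; {B local panel is out, Brake fails, Lower manual crank offline, Standby limit switch stuck}; {B local panel is out, Brake fails, Lower wire rope fails, Standby limit switch stuck}; {Primary gearbox lost}; {#3 power feeder is down}; {B hoist motor 2 offline, B remote link offline, C position sensor malfunctions}.

6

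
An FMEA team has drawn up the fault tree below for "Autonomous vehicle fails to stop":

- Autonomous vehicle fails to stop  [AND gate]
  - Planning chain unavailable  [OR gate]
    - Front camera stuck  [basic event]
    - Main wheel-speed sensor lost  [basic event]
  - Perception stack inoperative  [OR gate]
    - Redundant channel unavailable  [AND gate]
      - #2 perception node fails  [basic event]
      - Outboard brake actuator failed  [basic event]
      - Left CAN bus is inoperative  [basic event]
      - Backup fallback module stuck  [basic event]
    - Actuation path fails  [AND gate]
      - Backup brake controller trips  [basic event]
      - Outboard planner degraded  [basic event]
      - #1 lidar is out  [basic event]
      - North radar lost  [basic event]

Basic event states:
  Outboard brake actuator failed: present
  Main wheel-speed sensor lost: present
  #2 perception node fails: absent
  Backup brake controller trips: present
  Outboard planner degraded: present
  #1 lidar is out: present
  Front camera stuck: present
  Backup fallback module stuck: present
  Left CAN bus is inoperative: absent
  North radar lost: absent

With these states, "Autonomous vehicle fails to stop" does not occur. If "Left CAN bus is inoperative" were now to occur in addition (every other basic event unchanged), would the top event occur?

Counterfactual: set "Left CAN bus is inoperative" to occurred.
Planning chain unavailable [OR]: Front camera stuck=occurs, Main wheel-speed sensor lost=occurs → at least one input occurs → occurs.
Redundant channel unavailable [AND]: #2 perception node fails=not, Outboard brake actuator failed=occurs, Left CAN bus is inoperative=occurs, Backup fallback module stuck=occurs → not all inputs occur → does not occur.
Actuation path fails [AND]: Backup brake controller trips=occurs, Outboard planner degraded=occurs, #1 lidar is out=occurs, North radar lost=not → not all inputs occur → does not occur.
Perception stack inoperative [OR]: Redundant channel unavailable=not, Actuation path fails=not → no input occurs → does not occur.
Autonomous vehicle fails to stop [AND]: Planning chain unavailable=occurs, Perception stack inoperative=not → not all inputs occur → does not occur.

No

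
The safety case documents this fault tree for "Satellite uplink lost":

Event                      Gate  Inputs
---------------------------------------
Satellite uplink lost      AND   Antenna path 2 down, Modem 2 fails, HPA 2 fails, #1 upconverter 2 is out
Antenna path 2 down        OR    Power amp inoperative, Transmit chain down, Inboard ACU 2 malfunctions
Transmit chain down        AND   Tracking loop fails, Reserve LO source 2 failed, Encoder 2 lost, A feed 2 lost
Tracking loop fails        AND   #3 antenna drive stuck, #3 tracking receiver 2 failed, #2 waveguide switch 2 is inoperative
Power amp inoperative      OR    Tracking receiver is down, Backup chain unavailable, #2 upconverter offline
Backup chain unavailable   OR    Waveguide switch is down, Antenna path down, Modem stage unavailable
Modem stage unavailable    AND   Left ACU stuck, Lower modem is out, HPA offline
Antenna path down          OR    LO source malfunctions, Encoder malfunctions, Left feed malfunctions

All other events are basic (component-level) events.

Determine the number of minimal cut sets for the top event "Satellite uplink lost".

9

Antenna path down [OR]: union of children's cut sets → 3 cut set(s).
Modem stage unavailable [AND]: one cut set from each child combined → 1 × 1 × 1 = 1 cut set(s).
Backup chain unavailable [OR]: union of children's cut sets → 5 cut set(s).
Power amp inoperative [OR]: union of children's cut sets → 7 cut set(s).
Tracking loop fails [AND]: one cut set from each child combined → 1 × 1 × 1 = 1 cut set(s).
Transmit chain down [AND]: one cut set from each child combined → 1 × 1 × 1 × 1 = 1 cut set(s).
Antenna path 2 down [OR]: union of children's cut sets → 9 cut set(s).
Satellite uplink lost [AND]: one cut set from each child combined → 9 × 1 × 1 × 1 = 9 cut set(s).
Minimal cut sets: {#1 upconverter 2 is out, HPA 2 fails, Modem 2 fails, Tracking receiver is down}; {#1 upconverter 2 is out, HPA 2 fails, Modem 2 fails, Waveguide switch is down}; {#1 upconverter 2 is out, HPA 2 fails, LO source malfunctions, Modem 2 fails}; {#1 upconverter 2 is out, Encoder malfunctions, HPA 2 fails, Modem 2 fails}; {#1 upconverter 2 is out, HPA 2 fails, Left feed malfunctions, Modem 2 fails}; {#1 upconverter 2 is out, HPA 2 fails, HPA offline, Left ACU stuck, Lower modem is out, Modem 2 fails}; {#1 upconverter 2 is out, #2 upconverter offline, HPA 2 fails, Modem 2 fails}; {#1 upconverter 2 is out, #2 waveguide switch 2 is inoperative, #3 antenna drive stuck, #3 tracking receiver 2 failed, A feed 2 lost, Encoder 2 lost, HPA 2 fails, Modem 2 fails, Reserve LO source 2 failed}; {#1 upconverter 2 is out, HPA 2 fails, Inboard ACU 2 malfunctions, Modem 2 fails}.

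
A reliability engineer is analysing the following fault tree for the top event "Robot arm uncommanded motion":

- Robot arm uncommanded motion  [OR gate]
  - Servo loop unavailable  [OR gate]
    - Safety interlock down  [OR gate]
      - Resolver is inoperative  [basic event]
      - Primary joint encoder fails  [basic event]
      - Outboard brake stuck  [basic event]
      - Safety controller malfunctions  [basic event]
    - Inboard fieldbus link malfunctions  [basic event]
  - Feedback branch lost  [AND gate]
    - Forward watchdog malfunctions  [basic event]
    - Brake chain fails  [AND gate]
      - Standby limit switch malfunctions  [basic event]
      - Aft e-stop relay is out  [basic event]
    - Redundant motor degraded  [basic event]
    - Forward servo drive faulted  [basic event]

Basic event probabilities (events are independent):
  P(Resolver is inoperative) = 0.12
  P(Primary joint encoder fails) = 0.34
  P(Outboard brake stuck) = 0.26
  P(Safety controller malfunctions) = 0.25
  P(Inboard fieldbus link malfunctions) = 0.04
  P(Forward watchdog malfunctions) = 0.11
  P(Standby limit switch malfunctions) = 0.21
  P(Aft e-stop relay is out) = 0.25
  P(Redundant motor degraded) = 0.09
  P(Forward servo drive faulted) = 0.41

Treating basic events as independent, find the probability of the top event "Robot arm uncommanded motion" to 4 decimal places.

P(Safety interlock down) [OR] = 1 − (1−0.12) × (1−0.34) × (1−0.26) × (1−0.25) = 0.677656
P(Servo loop unavailable) [OR] = 1 − (1−0.677656) × (1−0.04) = 0.690550
P(Brake chain fails) [AND] = 0.21 × 0.25 = 0.052500
P(Feedback branch lost) [AND] = 0.11 × 0.052500 × 0.09 × 0.41 = 0.000213
P(Robot arm uncommanded motion) [OR] = 1 − (1−0.690550) × (1−0.000213) = 0.690616
Rounded to 4 decimal places: P(Robot arm uncommanded motion) ≈ 0.6906.

0.6906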